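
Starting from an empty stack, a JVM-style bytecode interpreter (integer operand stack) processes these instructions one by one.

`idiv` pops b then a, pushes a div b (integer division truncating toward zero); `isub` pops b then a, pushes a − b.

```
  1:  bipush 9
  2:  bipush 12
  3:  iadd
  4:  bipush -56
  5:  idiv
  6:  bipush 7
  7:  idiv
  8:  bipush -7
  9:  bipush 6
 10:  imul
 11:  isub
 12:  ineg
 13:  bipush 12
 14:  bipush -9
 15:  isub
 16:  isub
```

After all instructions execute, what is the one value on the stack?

bipush 9   : [9]
bipush 12  : [9, 12]
iadd       : [21]
bipush -56 : [21, -56]
idiv       : [0]
bipush 7   : [0, 7]
idiv       : [0]
bipush -7  : [0, -7]
bipush 6   : [0, -7, 6]
imul       : [0, -42]
isub       : [42]
ineg       : [-42]
bipush 12  : [-42, 12]
bipush -9  : [-42, 12, -9]
isub       : [-42, 21]
isub       : [-63]

-63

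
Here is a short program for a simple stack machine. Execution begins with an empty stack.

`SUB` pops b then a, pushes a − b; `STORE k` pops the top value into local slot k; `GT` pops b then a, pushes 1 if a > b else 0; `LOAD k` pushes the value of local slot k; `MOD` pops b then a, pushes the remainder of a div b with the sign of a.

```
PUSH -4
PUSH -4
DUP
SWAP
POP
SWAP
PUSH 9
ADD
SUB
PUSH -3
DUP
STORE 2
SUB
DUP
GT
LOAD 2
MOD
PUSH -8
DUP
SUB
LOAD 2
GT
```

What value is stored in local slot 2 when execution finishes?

PUSH -4 : -4
PUSH -4 : -4 -4
DUP     : -4 -4 -4
SWAP    : -4 -4 -4
POP     : -4 -4
SWAP    : -4 -4
PUSH 9  : -4 -4 9
ADD     : -4 5
SUB     : -9
PUSH -3 : -9 -3
DUP     : -9 -3 -3
STORE 2 : -9 -3
SUB     : -6
DUP     : -6 -6
GT      : 0
LOAD 2  : 0 -3
MOD     : 0
PUSH -8 : 0 -8
DUP     : 0 -8 -8
SUB     : 0 0
LOAD 2  : 0 0 -3
GT      : 0 1

-3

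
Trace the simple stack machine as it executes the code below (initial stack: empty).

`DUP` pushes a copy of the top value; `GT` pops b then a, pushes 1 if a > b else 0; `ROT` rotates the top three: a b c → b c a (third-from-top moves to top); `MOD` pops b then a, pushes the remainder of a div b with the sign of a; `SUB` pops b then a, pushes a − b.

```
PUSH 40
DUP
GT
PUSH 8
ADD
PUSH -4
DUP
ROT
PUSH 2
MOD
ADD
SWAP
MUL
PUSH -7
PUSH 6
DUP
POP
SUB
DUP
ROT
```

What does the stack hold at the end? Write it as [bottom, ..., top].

[-13, -13, 16]

PUSH 40  [40]
DUP      [40, 40]
GT       [0]
PUSH 8   [0, 8]
ADD      [8]
PUSH -4  [8, -4]
DUP      [8, -4, -4]
ROT      [-4, -4, 8]
PUSH 2   [-4, -4, 8, 2]
MOD      [-4, -4, 0]
ADD      [-4, -4]
SWAP     [-4, -4]
MUL      [16]
PUSH -7  [16, -7]
PUSH 6   [16, -7, 6]
DUP      [16, -7, 6, 6]
POP      [16, -7, 6]
SUB      [16, -13]
DUP      [16, -13, -13]
ROT      [-13, -13, 16]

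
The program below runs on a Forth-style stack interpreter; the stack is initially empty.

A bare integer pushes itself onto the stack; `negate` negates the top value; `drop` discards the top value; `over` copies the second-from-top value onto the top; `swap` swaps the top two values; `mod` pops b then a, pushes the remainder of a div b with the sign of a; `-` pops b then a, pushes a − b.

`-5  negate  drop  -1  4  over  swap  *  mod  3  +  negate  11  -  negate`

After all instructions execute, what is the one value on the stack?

-5     : -5
negate : 5
drop   : (empty)
-1     : -1
4      : -1 4
over   : -1 4 -1
swap   : -1 -1 4
*      : -1 -4
mod    : -1
3      : -1 3
+      : 2
negate : -2
11     : -2 11
-      : -13
negate : 13

13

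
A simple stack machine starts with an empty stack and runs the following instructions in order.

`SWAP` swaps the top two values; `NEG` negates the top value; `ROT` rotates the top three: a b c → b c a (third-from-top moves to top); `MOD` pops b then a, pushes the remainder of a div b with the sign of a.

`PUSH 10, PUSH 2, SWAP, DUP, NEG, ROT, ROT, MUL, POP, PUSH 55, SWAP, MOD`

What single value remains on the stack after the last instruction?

PUSH 10  10
PUSH 2   10 2
SWAP     2 10
DUP      2 10 10
NEG      2 10 -10
ROT      10 -10 2
ROT      -10 2 10
MUL      -10 20
POP      -10
PUSH 55  -10 55
SWAP     55 -10
MOD      5

5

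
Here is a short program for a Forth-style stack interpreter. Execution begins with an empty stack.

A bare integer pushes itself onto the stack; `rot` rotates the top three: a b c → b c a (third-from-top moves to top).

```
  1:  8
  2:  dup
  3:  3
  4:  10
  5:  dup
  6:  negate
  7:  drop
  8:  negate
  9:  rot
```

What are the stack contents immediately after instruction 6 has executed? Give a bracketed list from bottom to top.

8      -> [8]
dup    -> [8, 8]
3      -> [8, 8, 3]
10     -> [8, 8, 3, 10]
dup    -> [8, 8, 3, 10, 10]
negate -> [8, 8, 3, 10, -10]

[8, 8, 3, 10, -10]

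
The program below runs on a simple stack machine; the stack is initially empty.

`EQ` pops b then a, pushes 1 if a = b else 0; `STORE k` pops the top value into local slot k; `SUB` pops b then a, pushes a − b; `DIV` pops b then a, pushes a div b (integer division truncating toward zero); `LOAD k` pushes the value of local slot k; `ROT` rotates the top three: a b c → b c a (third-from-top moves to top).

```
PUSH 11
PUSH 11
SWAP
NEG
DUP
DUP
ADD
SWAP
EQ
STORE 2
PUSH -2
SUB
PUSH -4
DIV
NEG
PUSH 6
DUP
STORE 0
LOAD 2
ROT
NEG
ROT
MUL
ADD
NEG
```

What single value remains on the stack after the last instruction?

PUSH 11 -> 11
PUSH 11 -> 11 11
SWAP    -> 11 11
NEG     -> 11 -11
DUP     -> 11 -11 -11
DUP     -> 11 -11 -11 -11
ADD     -> 11 -11 -22
SWAP    -> 11 -22 -11
EQ      -> 11 0
STORE 2 -> 11
PUSH -2 -> 11 -2
SUB     -> 13
PUSH -4 -> 13 -4
DIV     -> -3
NEG     -> 3
PUSH 6  -> 3 6
DUP     -> 3 6 6
STORE 0 -> 3 6
LOAD 2  -> 3 6 0
ROT     -> 6 0 3
NEG     -> 6 0 -3
ROT     -> 0 -3 6
MUL     -> 0 -18
ADD     -> -18
NEG     -> 18

18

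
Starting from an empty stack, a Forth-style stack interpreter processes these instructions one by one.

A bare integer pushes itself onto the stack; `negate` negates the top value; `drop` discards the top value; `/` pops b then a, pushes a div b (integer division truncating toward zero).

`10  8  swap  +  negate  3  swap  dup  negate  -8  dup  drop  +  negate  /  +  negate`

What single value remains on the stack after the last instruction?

-4

10      [10]
8       [10, 8]
swap    [8, 10]
+       [18]
negate  [-18]
3       [-18, 3]
swap    [3, -18]
dup     [3, -18, -18]
negate  [3, -18, 18]
-8      [3, -18, 18, -8]
dup     [3, -18, 18, -8, -8]
drop    [3, -18, 18, -8]
+       [3, -18, 10]
negate  [3, -18, -10]
/       [3, 1]
+       [4]
negate  [-4]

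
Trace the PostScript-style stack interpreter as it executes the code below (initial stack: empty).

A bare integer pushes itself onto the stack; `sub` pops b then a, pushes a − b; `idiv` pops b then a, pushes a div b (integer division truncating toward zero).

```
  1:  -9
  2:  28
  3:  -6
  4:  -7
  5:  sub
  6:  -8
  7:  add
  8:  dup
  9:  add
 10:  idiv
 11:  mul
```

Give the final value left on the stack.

-9    [-9]
28    [-9, 28]
-6    [-9, 28, -6]
-7    [-9, 28, -6, -7]
sub   [-9, 28, 1]
-8    [-9, 28, 1, -8]
add   [-9, 28, -7]
dup   [-9, 28, -7, -7]
add   [-9, 28, -14]
idiv  [-9, -2]
mul   [18]

18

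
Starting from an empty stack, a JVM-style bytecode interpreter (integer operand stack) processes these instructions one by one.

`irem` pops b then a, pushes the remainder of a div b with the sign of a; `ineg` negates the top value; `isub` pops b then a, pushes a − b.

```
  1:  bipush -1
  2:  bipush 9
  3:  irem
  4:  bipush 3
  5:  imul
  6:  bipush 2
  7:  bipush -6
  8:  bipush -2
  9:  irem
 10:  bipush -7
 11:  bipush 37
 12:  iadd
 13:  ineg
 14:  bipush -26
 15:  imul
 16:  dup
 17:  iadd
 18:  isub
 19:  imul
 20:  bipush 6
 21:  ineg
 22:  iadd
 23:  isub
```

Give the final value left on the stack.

bipush -1   [-1]
bipush 9    [-1, 9]
irem        [-1]
bipush 3    [-1, 3]
imul        [-3]
bipush 2    [-3, 2]
bipush -6   [-3, 2, -6]
bipush -2   [-3, 2, -6, -2]
irem        [-3, 2, 0]
bipush -7   [-3, 2, 0, -7]
bipush 37   [-3, 2, 0, -7, 37]
iadd        [-3, 2, 0, 30]
ineg        [-3, 2, 0, -30]
bipush -26  [-3, 2, 0, -30, -26]
imul        [-3, 2, 0, 780]
dup         [-3, 2, 0, 780, 780]
iadd        [-3, 2, 0, 1560]
isub        [-3, 2, -1560]
imul        [-3, -3120]
bipush 6    [-3, -3120, 6]
ineg        [-3, -3120, -6]
iadd        [-3, -3126]
isub        [3123]

3123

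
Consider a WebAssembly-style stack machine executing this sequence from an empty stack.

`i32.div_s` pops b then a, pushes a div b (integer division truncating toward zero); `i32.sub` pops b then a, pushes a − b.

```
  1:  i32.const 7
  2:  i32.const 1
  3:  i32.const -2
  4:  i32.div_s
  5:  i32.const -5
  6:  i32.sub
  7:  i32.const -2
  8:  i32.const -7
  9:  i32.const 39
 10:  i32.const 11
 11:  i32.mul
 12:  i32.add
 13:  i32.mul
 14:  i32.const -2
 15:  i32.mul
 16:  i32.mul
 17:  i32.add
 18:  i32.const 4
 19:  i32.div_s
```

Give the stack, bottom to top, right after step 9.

[7, 5, -2, -7, 39]

i32.const 7  : 7
i32.const 1  : 7 1
i32.const -2 : 7 1 -2
i32.div_s    : 7 0
i32.const -5 : 7 0 -5
i32.sub      : 7 5
i32.const -2 : 7 5 -2
i32.const -7 : 7 5 -2 -7
i32.const 39 : 7 5 -2 -7 39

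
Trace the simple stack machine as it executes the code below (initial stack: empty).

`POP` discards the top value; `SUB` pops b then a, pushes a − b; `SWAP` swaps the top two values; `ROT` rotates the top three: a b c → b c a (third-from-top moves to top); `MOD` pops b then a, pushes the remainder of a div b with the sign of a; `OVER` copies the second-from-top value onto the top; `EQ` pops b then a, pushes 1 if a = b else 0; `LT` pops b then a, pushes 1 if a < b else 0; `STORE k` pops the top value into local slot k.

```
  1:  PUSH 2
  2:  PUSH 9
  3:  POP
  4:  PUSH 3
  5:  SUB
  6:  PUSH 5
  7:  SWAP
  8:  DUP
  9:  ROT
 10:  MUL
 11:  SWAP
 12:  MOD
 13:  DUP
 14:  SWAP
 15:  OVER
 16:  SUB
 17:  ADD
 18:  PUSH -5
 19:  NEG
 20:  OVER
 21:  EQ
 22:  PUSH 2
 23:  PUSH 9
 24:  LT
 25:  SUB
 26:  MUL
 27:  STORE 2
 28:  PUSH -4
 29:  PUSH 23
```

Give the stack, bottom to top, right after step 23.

[0, 0, 2, 9]

PUSH 2  → [2]
PUSH 9  → [2, 9]
POP     → [2]
PUSH 3  → [2, 3]
SUB     → [-1]
PUSH 5  → [-1, 5]
SWAP    → [5, -1]
DUP     → [5, -1, -1]
ROT     → [-1, -1, 5]
MUL     → [-1, -5]
SWAP    → [-5, -1]
MOD     → [0]
DUP     → [0, 0]
SWAP    → [0, 0]
OVER    → [0, 0, 0]
SUB     → [0, 0]
ADD     → [0]
PUSH -5 → [0, -5]
NEG     → [0, 5]
OVER    → [0, 5, 0]
EQ      → [0, 0]
PUSH 2  → [0, 0, 2]
PUSH 9  → [0, 0, 2, 9]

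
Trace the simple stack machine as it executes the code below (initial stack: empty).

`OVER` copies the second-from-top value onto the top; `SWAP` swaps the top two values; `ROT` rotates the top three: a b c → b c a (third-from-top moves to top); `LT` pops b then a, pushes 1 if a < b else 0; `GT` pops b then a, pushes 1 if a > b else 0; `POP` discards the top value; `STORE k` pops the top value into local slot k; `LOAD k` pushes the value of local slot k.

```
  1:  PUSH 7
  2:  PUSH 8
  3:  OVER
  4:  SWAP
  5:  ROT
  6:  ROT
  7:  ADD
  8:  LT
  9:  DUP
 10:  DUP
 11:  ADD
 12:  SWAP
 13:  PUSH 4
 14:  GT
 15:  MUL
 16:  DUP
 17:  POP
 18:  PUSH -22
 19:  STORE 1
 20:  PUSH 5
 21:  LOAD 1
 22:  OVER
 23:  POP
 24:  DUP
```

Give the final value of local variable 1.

-22

PUSH 7   -> [7]
PUSH 8   -> [7, 8]
OVER     -> [7, 8, 7]
SWAP     -> [7, 7, 8]
ROT      -> [7, 8, 7]
ROT      -> [8, 7, 7]
ADD      -> [8, 14]
LT       -> [1]
DUP      -> [1, 1]
DUP      -> [1, 1, 1]
ADD      -> [1, 2]
SWAP     -> [2, 1]
PUSH 4   -> [2, 1, 4]
GT       -> [2, 0]
MUL      -> [0]
DUP      -> [0, 0]
POP      -> [0]
PUSH -22 -> [0, -22]
STORE 1  -> [0]
PUSH 5   -> [0, 5]
LOAD 1   -> [0, 5, -22]
OVER     -> [0, 5, -22, 5]
POP      -> [0, 5, -22]
DUP      -> [0, 5, -22, -22]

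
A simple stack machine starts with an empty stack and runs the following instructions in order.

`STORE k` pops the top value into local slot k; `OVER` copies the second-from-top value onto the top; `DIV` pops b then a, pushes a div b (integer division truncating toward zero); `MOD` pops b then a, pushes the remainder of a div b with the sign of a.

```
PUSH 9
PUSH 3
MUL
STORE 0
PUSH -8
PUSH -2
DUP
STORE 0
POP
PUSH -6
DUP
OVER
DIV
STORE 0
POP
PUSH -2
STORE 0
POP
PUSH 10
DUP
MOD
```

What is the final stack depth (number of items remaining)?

PUSH 9  -> [9]
PUSH 3  -> [9, 3]
MUL     -> [27]
STORE 0 -> []
PUSH -8 -> [-8]
PUSH -2 -> [-8, -2]
DUP     -> [-8, -2, -2]
STORE 0 -> [-8, -2]
POP     -> [-8]
PUSH -6 -> [-8, -6]
DUP     -> [-8, -6, -6]
OVER    -> [-8, -6, -6, -6]
DIV     -> [-8, -6, 1]
STORE 0 -> [-8, -6]
POP     -> [-8]
PUSH -2 -> [-8, -2]
STORE 0 -> [-8]
POP     -> []
PUSH 10 -> [10]
DUP     -> [10, 10]
MOD     -> [0]

1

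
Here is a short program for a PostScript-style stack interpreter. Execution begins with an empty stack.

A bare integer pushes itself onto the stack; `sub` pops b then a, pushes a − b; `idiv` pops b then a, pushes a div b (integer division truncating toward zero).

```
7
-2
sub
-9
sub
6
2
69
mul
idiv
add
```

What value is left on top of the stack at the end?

18

7    → [7]
-2   → [7, -2]
sub  → [9]
-9   → [9, -9]
sub  → [18]
6    → [18, 6]
2    → [18, 6, 2]
69   → [18, 6, 2, 69]
mul  → [18, 6, 138]
idiv → [18, 0]
add  → [18]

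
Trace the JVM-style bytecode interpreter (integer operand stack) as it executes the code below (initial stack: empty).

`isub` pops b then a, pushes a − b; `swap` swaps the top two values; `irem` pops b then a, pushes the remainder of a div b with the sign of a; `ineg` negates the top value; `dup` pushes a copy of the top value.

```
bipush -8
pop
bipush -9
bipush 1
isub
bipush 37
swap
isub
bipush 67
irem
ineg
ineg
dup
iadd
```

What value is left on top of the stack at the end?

bipush -8 : -8
pop       : (empty)
bipush -9 : -9
bipush 1  : -9 1
isub      : -10
bipush 37 : -10 37
swap      : 37 -10
isub      : 47
bipush 67 : 47 67
irem      : 47
ineg      : -47
ineg      : 47
dup       : 47 47
iadd      : 94

94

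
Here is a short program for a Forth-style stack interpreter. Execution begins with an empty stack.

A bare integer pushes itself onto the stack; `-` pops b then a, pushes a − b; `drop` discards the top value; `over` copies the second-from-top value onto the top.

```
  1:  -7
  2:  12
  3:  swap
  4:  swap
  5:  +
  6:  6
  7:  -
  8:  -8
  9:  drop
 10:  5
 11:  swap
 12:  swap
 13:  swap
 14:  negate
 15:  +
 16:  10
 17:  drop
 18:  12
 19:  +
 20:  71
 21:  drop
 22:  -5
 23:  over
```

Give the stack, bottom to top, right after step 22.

-7     → -7
12     → -7 12
swap   → 12 -7
swap   → -7 12
+      → 5
6      → 5 6
-      → -1
-8     → -1 -8
drop   → -1
5      → -1 5
swap   → 5 -1
swap   → -1 5
swap   → 5 -1
negate → 5 1
+      → 6
10     → 6 10
drop   → 6
12     → 6 12
+      → 18
71     → 18 71
drop   → 18
-5     → 18 -5

[18, -5]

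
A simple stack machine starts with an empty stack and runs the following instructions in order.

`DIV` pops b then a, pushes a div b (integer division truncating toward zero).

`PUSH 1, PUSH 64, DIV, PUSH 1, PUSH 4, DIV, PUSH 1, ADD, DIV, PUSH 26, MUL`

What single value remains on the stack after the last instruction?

PUSH 1   [1]
PUSH 64  [1, 64]
DIV      [0]
PUSH 1   [0, 1]
PUSH 4   [0, 1, 4]
DIV      [0, 0]
PUSH 1   [0, 0, 1]
ADD      [0, 1]
DIV      [0]
PUSH 26  [0, 26]
MUL      [0]

0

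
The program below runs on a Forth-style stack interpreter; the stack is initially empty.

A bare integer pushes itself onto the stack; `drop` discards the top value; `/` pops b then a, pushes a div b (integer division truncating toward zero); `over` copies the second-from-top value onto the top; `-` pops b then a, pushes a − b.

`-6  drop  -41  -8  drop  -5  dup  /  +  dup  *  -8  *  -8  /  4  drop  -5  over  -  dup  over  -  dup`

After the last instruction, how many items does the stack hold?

4

-6   → -6
drop → (empty)
-41  → -41
-8   → -41 -8
drop → -41
-5   → -41 -5
dup  → -41 -5 -5
/    → -41 1
+    → -40
dup  → -40 -40
*    → 1600
-8   → 1600 -8
*    → -12800
-8   → -12800 -8
/    → 1600
4    → 1600 4
drop → 1600
-5   → 1600 -5
over → 1600 -5 1600
-    → 1600 -1605
dup  → 1600 -1605 -1605
over → 1600 -1605 -1605 -1605
-    → 1600 -1605 0
dup  → 1600 -1605 0 0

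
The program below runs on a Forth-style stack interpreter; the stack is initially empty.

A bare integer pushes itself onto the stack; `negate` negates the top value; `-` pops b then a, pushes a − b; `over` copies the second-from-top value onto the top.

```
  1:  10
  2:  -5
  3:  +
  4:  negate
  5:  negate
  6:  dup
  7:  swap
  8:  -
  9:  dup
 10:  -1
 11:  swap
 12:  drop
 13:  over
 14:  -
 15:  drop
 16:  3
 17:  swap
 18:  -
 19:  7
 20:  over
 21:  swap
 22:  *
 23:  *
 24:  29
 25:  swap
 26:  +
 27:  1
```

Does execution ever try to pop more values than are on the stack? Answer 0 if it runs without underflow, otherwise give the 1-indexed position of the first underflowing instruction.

0

10      [10]
-5      [10, -5]
+       [5]
negate  [-5]
negate  [5]
dup     [5, 5]
swap    [5, 5]
-       [0]
dup     [0, 0]
-1      [0, 0, -1]
swap    [0, -1, 0]
drop    [0, -1]
over    [0, -1, 0]
-       [0, -1]
drop    [0]
3       [0, 3]
swap    [3, 0]
-       [3]
7       [3, 7]
over    [3, 7, 3]
swap    [3, 3, 7]
*       [3, 21]
*       [63]
29      [63, 29]
swap    [29, 63]
+       [92]
1       [92, 1]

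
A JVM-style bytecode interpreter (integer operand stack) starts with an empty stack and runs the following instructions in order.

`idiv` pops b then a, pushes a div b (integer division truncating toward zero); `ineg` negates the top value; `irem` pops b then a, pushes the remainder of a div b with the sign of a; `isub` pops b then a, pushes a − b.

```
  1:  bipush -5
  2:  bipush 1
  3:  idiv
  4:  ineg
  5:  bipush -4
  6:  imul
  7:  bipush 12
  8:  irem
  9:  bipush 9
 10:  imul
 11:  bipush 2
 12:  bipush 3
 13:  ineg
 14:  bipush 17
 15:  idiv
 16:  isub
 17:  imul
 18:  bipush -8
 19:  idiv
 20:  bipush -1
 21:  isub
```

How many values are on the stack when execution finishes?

1

bipush -5 : [-5]
bipush 1  : [-5, 1]
idiv      : [-5]
ineg      : [5]
bipush -4 : [5, -4]
imul      : [-20]
bipush 12 : [-20, 12]
irem      : [-8]
bipush 9  : [-8, 9]
imul      : [-72]
bipush 2  : [-72, 2]
bipush 3  : [-72, 2, 3]
ineg      : [-72, 2, -3]
bipush 17 : [-72, 2, -3, 17]
idiv      : [-72, 2, 0]
isub      : [-72, 2]
imul      : [-144]
bipush -8 : [-144, -8]
idiv      : [18]
bipush -1 : [18, -1]
isub      : [19]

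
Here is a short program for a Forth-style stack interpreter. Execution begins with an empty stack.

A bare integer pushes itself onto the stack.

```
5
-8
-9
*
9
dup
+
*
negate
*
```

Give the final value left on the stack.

-6480

5       [5]
-8      [5, -8]
-9      [5, -8, -9]
*       [5, 72]
9       [5, 72, 9]
dup     [5, 72, 9, 9]
+       [5, 72, 18]
*       [5, 1296]
negate  [5, -1296]
*       [-6480]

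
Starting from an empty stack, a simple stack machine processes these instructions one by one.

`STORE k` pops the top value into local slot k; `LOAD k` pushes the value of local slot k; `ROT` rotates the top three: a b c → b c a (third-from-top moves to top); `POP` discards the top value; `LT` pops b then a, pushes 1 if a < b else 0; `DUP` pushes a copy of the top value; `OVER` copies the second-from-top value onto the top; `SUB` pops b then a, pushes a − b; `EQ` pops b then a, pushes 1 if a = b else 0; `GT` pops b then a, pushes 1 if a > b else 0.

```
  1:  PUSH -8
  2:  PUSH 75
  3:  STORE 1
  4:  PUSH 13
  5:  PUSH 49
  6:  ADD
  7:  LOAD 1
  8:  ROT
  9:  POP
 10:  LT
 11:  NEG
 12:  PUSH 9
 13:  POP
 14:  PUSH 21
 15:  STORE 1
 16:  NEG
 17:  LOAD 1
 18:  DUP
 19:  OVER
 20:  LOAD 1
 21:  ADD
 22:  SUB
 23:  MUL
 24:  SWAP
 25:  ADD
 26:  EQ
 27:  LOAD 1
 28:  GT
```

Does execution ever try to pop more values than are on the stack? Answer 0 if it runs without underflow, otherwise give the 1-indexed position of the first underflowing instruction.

26

PUSH -8 : -8
PUSH 75 : -8 75
STORE 1 : -8
PUSH 13 : -8 13
PUSH 49 : -8 13 49
ADD     : -8 62
LOAD 1  : -8 62 75
ROT     : 62 75 -8
POP     : 62 75
LT      : 1
NEG     : -1
PUSH 9  : -1 9
POP     : -1
PUSH 21 : -1 21
STORE 1 : -1
NEG     : 1
LOAD 1  : 1 21
DUP     : 1 21 21
OVER    : 1 21 21 21
LOAD 1  : 1 21 21 21 21
ADD     : 1 21 21 42
SUB     : 1 21 -21
MUL     : 1 -441
SWAP    : -441 1
ADD     : -440
EQ  — needs 2 operands, stack has 1 → underflow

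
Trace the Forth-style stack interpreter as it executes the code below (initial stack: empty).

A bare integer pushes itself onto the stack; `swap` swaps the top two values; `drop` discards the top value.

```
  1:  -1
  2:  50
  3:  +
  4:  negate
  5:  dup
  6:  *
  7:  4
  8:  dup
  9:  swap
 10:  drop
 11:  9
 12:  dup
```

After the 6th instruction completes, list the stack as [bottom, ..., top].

-1     → -1
50     → -1 50
+      → 49
negate → -49
dup    → -49 -49
*      → 2401

[2401]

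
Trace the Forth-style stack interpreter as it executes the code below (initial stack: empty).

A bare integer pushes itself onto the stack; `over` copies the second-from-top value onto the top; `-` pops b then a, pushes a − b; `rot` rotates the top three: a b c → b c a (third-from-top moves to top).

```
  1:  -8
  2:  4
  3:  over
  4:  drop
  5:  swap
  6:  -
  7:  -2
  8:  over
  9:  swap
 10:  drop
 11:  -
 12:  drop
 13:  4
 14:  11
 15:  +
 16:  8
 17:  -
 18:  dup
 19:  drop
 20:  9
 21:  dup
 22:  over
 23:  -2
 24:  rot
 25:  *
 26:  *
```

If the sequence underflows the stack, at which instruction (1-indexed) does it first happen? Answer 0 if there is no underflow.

0

-8    -8
4     -8 4
over  -8 4 -8
drop  -8 4
swap  4 -8
-     12
-2    12 -2
over  12 -2 12
swap  12 12 -2
drop  12 12
-     0
drop  (empty)
4     4
11    4 11
+     15
8     15 8
-     7
dup   7 7
drop  7
9     7 9
dup   7 9 9
over  7 9 9 9
-2    7 9 9 9 -2
rot   7 9 9 -2 9
*     7 9 9 -18
*     7 9 -162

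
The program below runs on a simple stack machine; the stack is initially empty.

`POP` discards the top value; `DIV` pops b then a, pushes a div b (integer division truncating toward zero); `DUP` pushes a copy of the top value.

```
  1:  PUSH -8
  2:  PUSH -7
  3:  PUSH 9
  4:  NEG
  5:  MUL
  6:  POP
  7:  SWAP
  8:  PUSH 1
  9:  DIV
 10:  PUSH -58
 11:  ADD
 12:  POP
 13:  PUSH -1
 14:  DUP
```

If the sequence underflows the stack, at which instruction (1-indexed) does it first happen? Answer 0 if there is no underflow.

PUSH -8 → [-8]
PUSH -7 → [-8, -7]
PUSH 9  → [-8, -7, 9]
NEG     → [-8, -7, -9]
MUL     → [-8, 63]
POP     → [-8]
SWAP  — needs 2 operands, stack has 1 → underflow

7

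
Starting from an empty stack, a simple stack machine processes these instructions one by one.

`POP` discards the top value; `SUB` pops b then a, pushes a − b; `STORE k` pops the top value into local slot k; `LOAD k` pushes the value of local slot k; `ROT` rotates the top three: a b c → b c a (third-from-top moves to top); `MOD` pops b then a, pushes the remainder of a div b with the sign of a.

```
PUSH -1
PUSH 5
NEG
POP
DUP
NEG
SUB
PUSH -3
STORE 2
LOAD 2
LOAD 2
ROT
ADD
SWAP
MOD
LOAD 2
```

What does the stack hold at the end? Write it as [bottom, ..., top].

PUSH -1 -> [-1]
PUSH 5  -> [-1, 5]
NEG     -> [-1, -5]
POP     -> [-1]
DUP     -> [-1, -1]
NEG     -> [-1, 1]
SUB     -> [-2]
PUSH -3 -> [-2, -3]
STORE 2 -> [-2]
LOAD 2  -> [-2, -3]
LOAD 2  -> [-2, -3, -3]
ROT     -> [-3, -3, -2]
ADD     -> [-3, -5]
SWAP    -> [-5, -3]
MOD     -> [-2]
LOAD 2  -> [-2, -3]

[-2, -3]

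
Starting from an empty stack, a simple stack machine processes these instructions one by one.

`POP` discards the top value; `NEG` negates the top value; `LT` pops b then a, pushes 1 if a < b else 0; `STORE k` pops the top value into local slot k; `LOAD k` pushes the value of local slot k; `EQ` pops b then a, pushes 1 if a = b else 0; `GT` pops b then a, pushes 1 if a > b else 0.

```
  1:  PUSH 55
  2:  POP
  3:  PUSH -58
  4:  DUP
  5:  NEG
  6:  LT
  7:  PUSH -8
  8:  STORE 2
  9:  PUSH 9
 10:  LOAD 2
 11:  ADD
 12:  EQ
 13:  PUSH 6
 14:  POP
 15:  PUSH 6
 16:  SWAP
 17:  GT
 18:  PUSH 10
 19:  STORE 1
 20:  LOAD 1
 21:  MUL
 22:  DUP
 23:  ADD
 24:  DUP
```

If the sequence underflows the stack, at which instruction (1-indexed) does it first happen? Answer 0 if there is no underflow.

0

PUSH 55   [55]
POP       []
PUSH -58  [-58]
DUP       [-58, -58]
NEG       [-58, 58]
LT        [1]
PUSH -8   [1, -8]
STORE 2   [1]
PUSH 9    [1, 9]
LOAD 2    [1, 9, -8]
ADD       [1, 1]
EQ        [1]
PUSH 6    [1, 6]
POP       [1]
PUSH 6    [1, 6]
SWAP      [6, 1]
GT        [1]
PUSH 10   [1, 10]
STORE 1   [1]
LOAD 1    [1, 10]
MUL       [10]
DUP       [10, 10]
ADD       [20]
DUP       [20, 20]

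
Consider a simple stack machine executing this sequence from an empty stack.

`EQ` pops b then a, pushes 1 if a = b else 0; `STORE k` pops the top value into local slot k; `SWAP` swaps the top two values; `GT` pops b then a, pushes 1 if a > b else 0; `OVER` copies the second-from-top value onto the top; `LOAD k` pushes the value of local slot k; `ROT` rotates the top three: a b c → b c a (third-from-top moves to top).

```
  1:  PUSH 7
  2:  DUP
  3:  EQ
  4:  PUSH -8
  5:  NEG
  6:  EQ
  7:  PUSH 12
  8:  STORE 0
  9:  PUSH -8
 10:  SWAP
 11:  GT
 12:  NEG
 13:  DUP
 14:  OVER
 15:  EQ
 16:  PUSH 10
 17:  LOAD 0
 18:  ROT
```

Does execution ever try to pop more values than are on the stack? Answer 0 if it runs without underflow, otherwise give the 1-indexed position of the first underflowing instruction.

PUSH 7  → 7
DUP     → 7 7
EQ      → 1
PUSH -8 → 1 -8
NEG     → 1 8
EQ      → 0
PUSH 12 → 0 12
STORE 0 → 0
PUSH -8 → 0 -8
SWAP    → -8 0
GT      → 0
NEG     → 0
DUP     → 0 0
OVER    → 0 0 0
EQ      → 0 1
PUSH 10 → 0 1 10
LOAD 0  → 0 1 10 12
ROT     → 0 10 12 1

0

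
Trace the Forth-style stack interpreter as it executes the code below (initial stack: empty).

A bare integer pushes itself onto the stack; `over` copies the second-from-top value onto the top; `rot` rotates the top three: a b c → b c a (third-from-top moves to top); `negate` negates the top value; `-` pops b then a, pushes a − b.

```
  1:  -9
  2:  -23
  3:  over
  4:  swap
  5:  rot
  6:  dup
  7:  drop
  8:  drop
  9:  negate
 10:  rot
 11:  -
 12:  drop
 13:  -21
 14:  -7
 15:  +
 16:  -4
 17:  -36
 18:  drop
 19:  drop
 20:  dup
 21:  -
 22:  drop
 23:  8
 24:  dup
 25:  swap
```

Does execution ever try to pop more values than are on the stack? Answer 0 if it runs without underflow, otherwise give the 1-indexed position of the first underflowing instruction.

10

-9     -> -9
-23    -> -9 -23
over   -> -9 -23 -9
swap   -> -9 -9 -23
rot    -> -9 -23 -9
dup    -> -9 -23 -9 -9
drop   -> -9 -23 -9
drop   -> -9 -23
negate -> -9 23
rot  — needs 3 operands, stack has 2 → underflow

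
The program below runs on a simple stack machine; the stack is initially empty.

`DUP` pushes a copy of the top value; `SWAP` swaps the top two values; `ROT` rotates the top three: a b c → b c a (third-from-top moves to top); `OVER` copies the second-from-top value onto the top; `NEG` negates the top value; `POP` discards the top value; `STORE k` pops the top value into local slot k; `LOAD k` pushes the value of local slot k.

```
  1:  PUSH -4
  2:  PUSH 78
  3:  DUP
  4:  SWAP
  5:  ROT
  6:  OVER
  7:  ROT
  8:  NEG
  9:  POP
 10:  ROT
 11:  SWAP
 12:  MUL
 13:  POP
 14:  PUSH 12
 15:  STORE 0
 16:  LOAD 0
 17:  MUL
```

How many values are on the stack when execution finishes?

1

PUSH -4 : -4
PUSH 78 : -4 78
DUP     : -4 78 78
SWAP    : -4 78 78
ROT     : 78 78 -4
OVER    : 78 78 -4 78
ROT     : 78 -4 78 78
NEG     : 78 -4 78 -78
POP     : 78 -4 78
ROT     : -4 78 78
SWAP    : -4 78 78
MUL     : -4 6084
POP     : -4
PUSH 12 : -4 12
STORE 0 : -4
LOAD 0  : -4 12
MUL     : -48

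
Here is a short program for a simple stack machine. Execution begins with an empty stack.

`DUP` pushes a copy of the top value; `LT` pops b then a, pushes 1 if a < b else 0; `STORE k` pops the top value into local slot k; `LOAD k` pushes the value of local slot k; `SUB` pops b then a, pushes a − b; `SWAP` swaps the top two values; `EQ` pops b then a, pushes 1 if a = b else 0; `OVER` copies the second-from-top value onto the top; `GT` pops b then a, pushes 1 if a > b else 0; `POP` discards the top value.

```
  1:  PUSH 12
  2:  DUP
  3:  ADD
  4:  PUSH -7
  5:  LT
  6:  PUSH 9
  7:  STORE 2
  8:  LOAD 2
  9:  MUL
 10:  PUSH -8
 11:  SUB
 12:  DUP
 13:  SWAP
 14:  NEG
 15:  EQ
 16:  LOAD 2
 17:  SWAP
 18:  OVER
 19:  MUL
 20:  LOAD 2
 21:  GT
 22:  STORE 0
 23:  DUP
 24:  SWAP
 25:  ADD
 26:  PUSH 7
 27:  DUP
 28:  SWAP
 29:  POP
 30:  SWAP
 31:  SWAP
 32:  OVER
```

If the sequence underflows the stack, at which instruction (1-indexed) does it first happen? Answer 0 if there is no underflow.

PUSH 12  12
DUP      12 12
ADD      24
PUSH -7  24 -7
LT       0
PUSH 9   0 9
STORE 2  0
LOAD 2   0 9
MUL      0
PUSH -8  0 -8
SUB      8
DUP      8 8
SWAP     8 8
NEG      8 -8
EQ       0
LOAD 2   0 9
SWAP     9 0
OVER     9 0 9
MUL      9 0
LOAD 2   9 0 9
GT       9 0
STORE 0  9
DUP      9 9
SWAP     9 9
ADD      18
PUSH 7   18 7
DUP      18 7 7
SWAP     18 7 7
POP      18 7
SWAP     7 18
SWAP     18 7
OVER     18 7 18

0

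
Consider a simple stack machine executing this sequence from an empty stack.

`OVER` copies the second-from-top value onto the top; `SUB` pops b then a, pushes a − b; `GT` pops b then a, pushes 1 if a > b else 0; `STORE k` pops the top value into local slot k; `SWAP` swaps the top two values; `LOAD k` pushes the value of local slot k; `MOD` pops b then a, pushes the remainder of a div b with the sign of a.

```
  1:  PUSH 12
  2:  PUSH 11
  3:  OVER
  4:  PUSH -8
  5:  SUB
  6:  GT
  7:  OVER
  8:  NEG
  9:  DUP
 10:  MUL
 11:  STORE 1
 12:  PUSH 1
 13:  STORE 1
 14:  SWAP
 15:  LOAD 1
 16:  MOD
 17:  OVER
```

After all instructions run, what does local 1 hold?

PUSH 12 → 12
PUSH 11 → 12 11
OVER    → 12 11 12
PUSH -8 → 12 11 12 -8
SUB     → 12 11 20
GT      → 12 0
OVER    → 12 0 12
NEG     → 12 0 -12
DUP     → 12 0 -12 -12
MUL     → 12 0 144
STORE 1 → 12 0
PUSH 1  → 12 0 1
STORE 1 → 12 0
SWAP    → 0 12
LOAD 1  → 0 12 1
MOD     → 0 0
OVER    → 0 0 0

1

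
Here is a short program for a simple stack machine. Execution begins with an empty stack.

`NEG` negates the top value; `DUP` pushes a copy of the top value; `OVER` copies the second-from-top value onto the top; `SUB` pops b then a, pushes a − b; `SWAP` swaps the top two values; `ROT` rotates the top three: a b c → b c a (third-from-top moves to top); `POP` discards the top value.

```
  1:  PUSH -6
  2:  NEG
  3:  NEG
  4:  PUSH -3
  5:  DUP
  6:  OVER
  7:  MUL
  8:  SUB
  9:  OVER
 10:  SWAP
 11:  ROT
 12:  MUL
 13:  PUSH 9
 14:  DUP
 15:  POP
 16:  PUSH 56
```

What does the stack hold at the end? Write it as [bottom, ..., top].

PUSH -6 -> -6
NEG     -> 6
NEG     -> -6
PUSH -3 -> -6 -3
DUP     -> -6 -3 -3
OVER    -> -6 -3 -3 -3
MUL     -> -6 -3 9
SUB     -> -6 -12
OVER    -> -6 -12 -6
SWAP    -> -6 -6 -12
ROT     -> -6 -12 -6
MUL     -> -6 72
PUSH 9  -> -6 72 9
DUP     -> -6 72 9 9
POP     -> -6 72 9
PUSH 56 -> -6 72 9 56

[-6, 72, 9, 56]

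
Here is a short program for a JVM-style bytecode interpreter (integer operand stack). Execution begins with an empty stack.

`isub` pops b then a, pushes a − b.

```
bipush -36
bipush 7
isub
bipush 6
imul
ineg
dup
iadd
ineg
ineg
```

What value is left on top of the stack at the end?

bipush -36  -36
bipush 7    -36 7
isub        -43
bipush 6    -43 6
imul        -258
ineg        258
dup         258 258
iadd        516
ineg        -516
ineg        516

516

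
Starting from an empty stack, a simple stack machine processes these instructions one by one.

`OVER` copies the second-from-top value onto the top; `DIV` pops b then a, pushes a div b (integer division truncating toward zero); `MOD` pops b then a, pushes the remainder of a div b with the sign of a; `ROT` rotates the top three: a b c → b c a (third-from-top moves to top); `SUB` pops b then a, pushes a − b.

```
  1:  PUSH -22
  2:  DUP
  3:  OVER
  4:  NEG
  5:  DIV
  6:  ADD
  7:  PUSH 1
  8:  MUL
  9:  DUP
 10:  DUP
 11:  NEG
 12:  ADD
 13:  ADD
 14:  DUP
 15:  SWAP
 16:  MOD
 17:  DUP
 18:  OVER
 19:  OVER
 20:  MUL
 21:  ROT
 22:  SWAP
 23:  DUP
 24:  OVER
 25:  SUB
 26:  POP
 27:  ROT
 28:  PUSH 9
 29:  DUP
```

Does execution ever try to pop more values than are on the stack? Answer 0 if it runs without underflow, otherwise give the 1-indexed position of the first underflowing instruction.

0

PUSH -22 -> [-22]
DUP      -> [-22, -22]
OVER     -> [-22, -22, -22]
NEG      -> [-22, -22, 22]
DIV      -> [-22, -1]
ADD      -> [-23]
PUSH 1   -> [-23, 1]
MUL      -> [-23]
DUP      -> [-23, -23]
DUP      -> [-23, -23, -23]
NEG      -> [-23, -23, 23]
ADD      -> [-23, 0]
ADD      -> [-23]
DUP      -> [-23, -23]
SWAP     -> [-23, -23]
MOD      -> [0]
DUP      -> [0, 0]
OVER     -> [0, 0, 0]
OVER     -> [0, 0, 0, 0]
MUL      -> [0, 0, 0]
ROT      -> [0, 0, 0]
SWAP     -> [0, 0, 0]
DUP      -> [0, 0, 0, 0]
OVER     -> [0, 0, 0, 0, 0]
SUB      -> [0, 0, 0, 0]
POP      -> [0, 0, 0]
ROT      -> [0, 0, 0]
PUSH 9   -> [0, 0, 0, 9]
DUP      -> [0, 0, 0, 9, 9]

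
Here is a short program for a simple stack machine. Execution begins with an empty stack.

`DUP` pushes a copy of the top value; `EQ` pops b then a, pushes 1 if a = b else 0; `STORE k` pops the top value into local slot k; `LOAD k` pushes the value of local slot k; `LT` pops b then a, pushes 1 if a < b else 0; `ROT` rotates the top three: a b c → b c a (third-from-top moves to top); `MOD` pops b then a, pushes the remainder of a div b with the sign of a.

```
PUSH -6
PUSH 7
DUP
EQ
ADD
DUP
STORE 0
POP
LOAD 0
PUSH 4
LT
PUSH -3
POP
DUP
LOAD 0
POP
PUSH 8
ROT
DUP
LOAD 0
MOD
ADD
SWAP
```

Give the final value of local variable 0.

PUSH -6 : -6
PUSH 7  : -6 7
DUP     : -6 7 7
EQ      : -6 1
ADD     : -5
DUP     : -5 -5
STORE 0 : -5
POP     : (empty)
LOAD 0  : -5
PUSH 4  : -5 4
LT      : 1
PUSH -3 : 1 -3
POP     : 1
DUP     : 1 1
LOAD 0  : 1 1 -5
POP     : 1 1
PUSH 8  : 1 1 8
ROT     : 1 8 1
DUP     : 1 8 1 1
LOAD 0  : 1 8 1 1 -5
MOD     : 1 8 1 1
ADD     : 1 8 2
SWAP    : 1 2 8

-5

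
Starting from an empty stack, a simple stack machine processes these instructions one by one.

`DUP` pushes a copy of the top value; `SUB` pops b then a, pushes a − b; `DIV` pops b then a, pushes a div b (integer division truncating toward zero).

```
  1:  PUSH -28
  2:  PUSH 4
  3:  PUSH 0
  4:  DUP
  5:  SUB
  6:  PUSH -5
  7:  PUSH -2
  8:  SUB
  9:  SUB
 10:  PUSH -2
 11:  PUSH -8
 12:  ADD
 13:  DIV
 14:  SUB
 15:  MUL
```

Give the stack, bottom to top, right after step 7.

PUSH -28 → -28
PUSH 4   → -28 4
PUSH 0   → -28 4 0
DUP      → -28 4 0 0
SUB      → -28 4 0
PUSH -5  → -28 4 0 -5
PUSH -2  → -28 4 0 -5 -2

[-28, 4, 0, -5, -2]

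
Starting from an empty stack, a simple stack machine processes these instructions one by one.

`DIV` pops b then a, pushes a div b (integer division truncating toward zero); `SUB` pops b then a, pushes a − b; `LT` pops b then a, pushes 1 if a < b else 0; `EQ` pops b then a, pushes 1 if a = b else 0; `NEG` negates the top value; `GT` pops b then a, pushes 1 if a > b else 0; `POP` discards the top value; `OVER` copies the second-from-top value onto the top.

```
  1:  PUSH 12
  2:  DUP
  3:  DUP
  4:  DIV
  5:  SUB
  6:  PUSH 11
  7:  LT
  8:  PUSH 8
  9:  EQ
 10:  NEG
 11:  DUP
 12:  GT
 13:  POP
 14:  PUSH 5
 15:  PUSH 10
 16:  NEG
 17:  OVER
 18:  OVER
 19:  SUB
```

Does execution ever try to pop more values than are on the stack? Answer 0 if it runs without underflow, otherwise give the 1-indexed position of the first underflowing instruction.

0

PUSH 12 -> 12
DUP     -> 12 12
DUP     -> 12 12 12
DIV     -> 12 1
SUB     -> 11
PUSH 11 -> 11 11
LT      -> 0
PUSH 8  -> 0 8
EQ      -> 0
NEG     -> 0
DUP     -> 0 0
GT      -> 0
POP     -> (empty)
PUSH 5  -> 5
PUSH 10 -> 5 10
NEG     -> 5 -10
OVER    -> 5 -10 5
OVER    -> 5 -10 5 -10
SUB     -> 5 -10 15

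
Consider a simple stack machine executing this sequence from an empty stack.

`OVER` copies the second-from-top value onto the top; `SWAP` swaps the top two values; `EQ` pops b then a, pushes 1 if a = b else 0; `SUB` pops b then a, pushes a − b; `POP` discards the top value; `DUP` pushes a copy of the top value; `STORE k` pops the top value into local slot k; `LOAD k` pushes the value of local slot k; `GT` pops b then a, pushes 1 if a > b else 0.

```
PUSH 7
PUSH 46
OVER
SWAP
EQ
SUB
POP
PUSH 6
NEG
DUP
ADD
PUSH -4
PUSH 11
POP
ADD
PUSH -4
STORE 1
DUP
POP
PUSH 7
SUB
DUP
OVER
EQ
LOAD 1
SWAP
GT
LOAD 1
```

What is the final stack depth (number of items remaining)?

3

PUSH 7  → [7]
PUSH 46 → [7, 46]
OVER    → [7, 46, 7]
SWAP    → [7, 7, 46]
EQ      → [7, 0]
SUB     → [7]
POP     → []
PUSH 6  → [6]
NEG     → [-6]
DUP     → [-6, -6]
ADD     → [-12]
PUSH -4 → [-12, -4]
PUSH 11 → [-12, -4, 11]
POP     → [-12, -4]
ADD     → [-16]
PUSH -4 → [-16, -4]
STORE 1 → [-16]
DUP     → [-16, -16]
POP     → [-16]
PUSH 7  → [-16, 7]
SUB     → [-23]
DUP     → [-23, -23]
OVER    → [-23, -23, -23]
EQ      → [-23, 1]
LOAD 1  → [-23, 1, -4]
SWAP    → [-23, -4, 1]
GT      → [-23, 0]
LOAD 1  → [-23, 0, -4]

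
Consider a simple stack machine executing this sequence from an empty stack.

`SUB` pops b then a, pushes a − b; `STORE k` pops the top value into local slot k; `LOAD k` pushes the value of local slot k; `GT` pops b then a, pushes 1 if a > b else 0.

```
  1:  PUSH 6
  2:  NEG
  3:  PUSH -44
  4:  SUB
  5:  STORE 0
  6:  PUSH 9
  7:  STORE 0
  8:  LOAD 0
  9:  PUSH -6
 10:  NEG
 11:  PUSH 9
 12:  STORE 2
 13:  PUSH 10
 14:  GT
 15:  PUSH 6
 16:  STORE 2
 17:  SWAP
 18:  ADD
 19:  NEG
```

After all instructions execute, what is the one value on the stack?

PUSH 6   : [6]
NEG      : [-6]
PUSH -44 : [-6, -44]
SUB      : [38]
STORE 0  : []
PUSH 9   : [9]
STORE 0  : []
LOAD 0   : [9]
PUSH -6  : [9, -6]
NEG      : [9, 6]
PUSH 9   : [9, 6, 9]
STORE 2  : [9, 6]
PUSH 10  : [9, 6, 10]
GT       : [9, 0]
PUSH 6   : [9, 0, 6]
STORE 2  : [9, 0]
SWAP     : [0, 9]
ADD      : [9]
NEG      : [-9]

-9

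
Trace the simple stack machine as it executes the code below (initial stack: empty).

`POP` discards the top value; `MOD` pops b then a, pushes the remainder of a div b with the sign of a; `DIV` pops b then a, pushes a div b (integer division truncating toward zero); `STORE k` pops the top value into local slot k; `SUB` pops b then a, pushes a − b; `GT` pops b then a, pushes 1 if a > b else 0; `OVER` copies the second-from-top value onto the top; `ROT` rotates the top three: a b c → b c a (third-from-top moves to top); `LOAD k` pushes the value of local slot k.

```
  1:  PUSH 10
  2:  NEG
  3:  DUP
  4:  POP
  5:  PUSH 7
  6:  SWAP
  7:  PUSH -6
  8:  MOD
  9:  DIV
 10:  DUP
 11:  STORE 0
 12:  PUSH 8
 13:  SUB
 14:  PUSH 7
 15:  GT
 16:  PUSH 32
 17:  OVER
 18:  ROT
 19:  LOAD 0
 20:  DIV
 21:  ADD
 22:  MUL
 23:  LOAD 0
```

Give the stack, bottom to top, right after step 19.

[32, 0, 0, -1]

PUSH 10 -> 10
NEG     -> -10
DUP     -> -10 -10
POP     -> -10
PUSH 7  -> -10 7
SWAP    -> 7 -10
PUSH -6 -> 7 -10 -6
MOD     -> 7 -4
DIV     -> -1
DUP     -> -1 -1
STORE 0 -> -1
PUSH 8  -> -1 8
SUB     -> -9
PUSH 7  -> -9 7
GT      -> 0
PUSH 32 -> 0 32
OVER    -> 0 32 0
ROT     -> 32 0 0
LOAD 0  -> 32 0 0 -1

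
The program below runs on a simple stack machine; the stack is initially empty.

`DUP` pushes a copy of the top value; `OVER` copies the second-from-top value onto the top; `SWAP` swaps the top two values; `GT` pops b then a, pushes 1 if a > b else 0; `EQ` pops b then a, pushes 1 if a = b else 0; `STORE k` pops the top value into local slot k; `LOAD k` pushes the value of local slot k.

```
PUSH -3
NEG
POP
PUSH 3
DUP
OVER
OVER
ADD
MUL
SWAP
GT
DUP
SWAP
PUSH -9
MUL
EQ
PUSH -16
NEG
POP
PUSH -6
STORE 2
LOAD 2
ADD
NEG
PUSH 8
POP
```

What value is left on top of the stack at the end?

6

PUSH -3  → -3
NEG      → 3
POP      → (empty)
PUSH 3   → 3
DUP      → 3 3
OVER     → 3 3 3
OVER     → 3 3 3 3
ADD      → 3 3 6
MUL      → 3 18
SWAP     → 18 3
GT       → 1
DUP      → 1 1
SWAP     → 1 1
PUSH -9  → 1 1 -9
MUL      → 1 -9
EQ       → 0
PUSH -16 → 0 -16
NEG      → 0 16
POP      → 0
PUSH -6  → 0 -6
STORE 2  → 0
LOAD 2   → 0 -6
ADD      → -6
NEG      → 6
PUSH 8   → 6 8
POP      → 6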